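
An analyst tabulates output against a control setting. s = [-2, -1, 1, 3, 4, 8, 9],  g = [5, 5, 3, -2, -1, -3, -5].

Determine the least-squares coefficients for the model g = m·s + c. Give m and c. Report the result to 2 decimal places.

The normal system MᵀM·[m, c]ᵀ = Mᵀg is [[176, 22]; [22, 7]]·[m, c]ᵀ = [-91, 2]ᵀ.
Determinant 176·7 − 22² = 748.
m = ((-91)·7 − 22·2)/748 = -681/748; c = (176·2 − 22·(-91))/748 = 107/34.

m = -0.91, c = 3.15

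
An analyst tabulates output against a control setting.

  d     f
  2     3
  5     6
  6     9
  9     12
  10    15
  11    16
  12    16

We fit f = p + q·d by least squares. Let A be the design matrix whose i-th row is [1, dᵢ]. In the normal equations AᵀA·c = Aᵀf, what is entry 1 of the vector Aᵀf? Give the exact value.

Entry 1 ↔ basis 1, so (Aᵀf)_{1} = Σᵢ fᵢ = (1)·(3) + (1)·(6) + (1)·(9) + (1)·(12) + (1)·(15) + (1)·(16) + (1)·(16) = 77.

77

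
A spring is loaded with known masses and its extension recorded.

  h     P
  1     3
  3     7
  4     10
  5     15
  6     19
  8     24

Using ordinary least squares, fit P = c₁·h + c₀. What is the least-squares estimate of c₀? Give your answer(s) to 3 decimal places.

The normal equations are: 151·c₁ + 27·c₀ = 445;  27·c₁ + 6·c₀ = 78.
(Σh·h = 151, Σh = 27, Σ1 = 6, Σh·P = 445, ΣP = 78.)
Eliminating c₀: 6·(row 1) − 27·(row 2) gives 177·c₁ = 6·445 − 27·78 = 564, so c₁ = 188/59.
Then c₀ = (78 − 27·(188/59))/6 = -79/59.

c₀ = -1.339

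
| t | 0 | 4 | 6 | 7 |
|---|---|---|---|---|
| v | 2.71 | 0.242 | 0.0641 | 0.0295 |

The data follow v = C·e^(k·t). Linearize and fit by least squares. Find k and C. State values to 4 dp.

With ln vᵢ as the transformed response and tᵢ as the regressor:
Σt = 17.0000, Σ(t)² = 101.0000, Σln v = -6.6925, Σt·ln v = -46.8227.
Normal system: [[101.0000, 17.0000]; [17.0000, 4]]·[k, ln C]ᵀ = [-46.8227, -6.6925]ᵀ.
Δ = 101.0000·4 − (17.0000)² = 115.0000; k = (-46.8227·4 − 17.0000·-6.6925)/115.0000 = -0.63928, ln C = (101.0000·-6.6925 − 17.0000·-46.8227)/115.0000 = 1.04381, so C = exp(1.04381) = 2.84003.

k = -0.6393, C = 2.8400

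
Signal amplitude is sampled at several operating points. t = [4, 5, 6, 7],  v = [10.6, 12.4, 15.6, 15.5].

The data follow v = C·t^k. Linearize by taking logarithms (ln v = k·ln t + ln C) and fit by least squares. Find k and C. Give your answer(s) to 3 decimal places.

Let Y = ln v. Fitting Y = k·ln t + ln C by least squares:
Σln t = 6.7334, Σ(ln t)² = 11.5091, Σln v = 10.3667, Σln t·ln v = 17.5808.
Equations: 11.5091·k + 6.7334·ln C = 17.5808;  6.7334·k + 4·ln C = 10.3667.
Solving (det = 0.6976): k = 0.74582, ln C = 1.33619, so C = exp(1.33619) = 3.80452.

k = 0.746, C = 3.805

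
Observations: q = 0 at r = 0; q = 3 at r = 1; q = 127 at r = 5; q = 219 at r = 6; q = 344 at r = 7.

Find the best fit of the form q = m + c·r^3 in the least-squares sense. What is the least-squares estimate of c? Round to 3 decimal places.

c = 1.002

From the data, Σ1 = 5, Σr^3 = 685, Σr^3·r^3 = 179931.
And Σq = 693, Σr^3·q = 181174.
So AᵀA·[m, c]ᵀ = Aᵀq: [[5, 685]; [685, 179931]]·[m, c]ᵀ = [693, 181174]ᵀ.
Eliminating c: 179931·(row 1) − 685·(row 2) gives 430430·m = 179931·693 − 685·181174 = 587993, so m = 83999/61490.
Then c = (181174 − 685·(83999/61490))/179931 = 12319/12298.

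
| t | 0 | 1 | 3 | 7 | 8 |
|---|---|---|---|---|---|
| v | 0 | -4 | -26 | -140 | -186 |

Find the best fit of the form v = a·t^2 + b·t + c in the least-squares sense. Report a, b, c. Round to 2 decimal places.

a = -2.94, b = 0.47, c = -0.71

Forming AᵀA = [[6579, 883, 123]; [883, 123, 19]; [123, 19, 5]] and Aᵀv = [-19002, -2550, -356]ᵀ gives AᵀA·[a, b, c]ᵀ = Aᵀv.
Solving the 3×3 system (Gaussian elimination) gives a = -1099/374, b = 177/374, c = -133/187.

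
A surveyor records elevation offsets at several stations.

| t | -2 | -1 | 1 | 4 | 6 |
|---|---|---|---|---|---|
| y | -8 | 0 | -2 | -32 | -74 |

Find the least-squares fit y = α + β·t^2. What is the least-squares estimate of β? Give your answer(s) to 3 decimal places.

β = -2.078

Sums needed: Σ1 = 5, Σt^2 = 58, Σt^2·t^2 = 1570.
Right-hand side: Σy = -116, Σt^2·y = -3210.
So AᵀA·[α, β]ᵀ = Aᵀy: [[5, 58]; [58, 1570]]·[α, β]ᵀ = [-116, -3210]ᵀ.
Δ = 5·1570 − 58² = 4486.
α = ((-116)·1570 − 58·(-3210))/4486 = 2030/2243; β = (5·(-3210) − 58·(-116))/4486 = -4661/2243.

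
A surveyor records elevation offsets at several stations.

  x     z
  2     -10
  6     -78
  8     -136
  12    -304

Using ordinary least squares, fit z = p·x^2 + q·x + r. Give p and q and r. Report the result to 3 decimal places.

p = -2.083, q = -0.218, r = -1.308

Normal-equation sums: Σx^2·x^2 = 26144, Σx^2·x = 2464, Σx^2 = 248, Σx·x = 248, Σx = 28, Σ1 = 4.
Moment sums: Σx^2·z = -55328, Σx·z = -5224, Σz = -528.
Solving the 3×3 system (Gaussian elimination) gives p = -25/12, q = -17/78, r = -17/13.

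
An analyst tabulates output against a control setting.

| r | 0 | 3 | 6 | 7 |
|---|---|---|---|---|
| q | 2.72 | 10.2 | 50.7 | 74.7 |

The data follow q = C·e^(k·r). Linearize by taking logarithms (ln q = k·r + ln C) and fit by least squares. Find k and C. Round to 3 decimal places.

k = 0.482, C = 2.616

Linearized form: ln q = k·r + ln C. From the 4 transformed points,
Σr = 16.0000, Σ(r)² = 94.0000, Σln q = 11.5624, Σr·ln q = 60.7171.
Equations: 94.0000·k + 16.0000·ln C = 60.7171;  16.0000·k + 4·ln C = 11.5624.
Solving (det = 120.0000): k = 0.48225, ln C = 0.96162, so C = exp(0.96162) = 2.61594.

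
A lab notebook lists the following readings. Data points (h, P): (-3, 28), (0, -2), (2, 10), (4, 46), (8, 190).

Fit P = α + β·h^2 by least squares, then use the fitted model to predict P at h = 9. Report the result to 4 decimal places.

P̂ = 240.9391

Normal-equation sums: Σ1 = 5, Σh^2 = 93, Σh^2·h^2 = 4449.
For MᵀP: ΣP = 272, Σh^2·P = 13188.
Normal equations: [[5, 93]; [93, 4449]]·[α, β]ᵀ = [272, 13188]ᵀ.
Determinant 5·4449 − 93² = 13596.
α = (272·4449 − 93·13188)/13596 = -1363/1133; β = (5·13188 − 93·272)/13596 = 3387/1133.
At h = 9: P̂ = (-1363/1133)·(1) + (3387/1133)·(81) = 272984/1133.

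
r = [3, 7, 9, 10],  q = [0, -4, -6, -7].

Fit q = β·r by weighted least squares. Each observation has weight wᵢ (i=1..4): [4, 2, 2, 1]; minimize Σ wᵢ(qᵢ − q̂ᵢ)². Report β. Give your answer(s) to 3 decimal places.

Forming AᵀWA = [[396]] and AᵀWq = [-234]ᵀ gives AᵀWA·[β]ᵀ = AᵀWq.
β = (-234)/396 = -0.590909.

β = -0.591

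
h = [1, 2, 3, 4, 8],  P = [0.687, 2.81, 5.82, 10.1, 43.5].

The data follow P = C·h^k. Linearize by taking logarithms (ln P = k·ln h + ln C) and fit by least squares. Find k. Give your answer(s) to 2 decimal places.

Taking logs, ln P = k·ln h + ln C, so regress ln P on ln h.
XᵀX = [[7.9333, 5.2575]; [5.2575, 5]], rhs = [13.7022, 8.5044]ᵀ  (here Σln h = 5.2575, Σ(ln h)² = 7.9333, Σln P = 8.5044, Σln h·ln P = 13.7022).
Slope k = (n·Σln h·ln P − Σln h·Σln P)/(n·Σ(ln h)² − (Σln h)²) = (5·13.7022 − 5.2575·8.5044)/12.0252 = 1.97914; ln C = (Σln P − k·Σln h)/n = -0.38019.

k = 1.98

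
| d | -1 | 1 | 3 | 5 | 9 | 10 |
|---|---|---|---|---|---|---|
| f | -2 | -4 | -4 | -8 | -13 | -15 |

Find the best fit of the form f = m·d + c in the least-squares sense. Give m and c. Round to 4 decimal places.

m = -1.1937, c = -2.2949

With design matrix A, AᵀA = [[217, 27]; [27, 6]] and Aᵀf = [-321, -46]ᵀ.
Δ = 217·6 − 27² = 573.
m = ((-321)·6 − 27·(-46))/573 = -228/191; c = (217·(-46) − 27·(-321))/573 = -1315/573.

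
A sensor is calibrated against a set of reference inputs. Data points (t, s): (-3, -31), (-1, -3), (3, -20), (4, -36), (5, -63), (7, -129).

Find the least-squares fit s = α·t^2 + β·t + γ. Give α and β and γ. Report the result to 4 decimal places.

The normal system XᵀX·[α, β, γ]ᵀ = Xᵀs is [[3445, 531, 109]; [531, 109, 15]; [109, 15, 6]]·[α, β, γ]ᵀ = [-8934, -1326, -282]ᵀ.
Inverting the 3×3 Gram matrix, [α, β, γ]ᵀ = [-15267/5170, 219/110, 4314/2585]ᵀ.

α = -2.9530, β = 1.9909, γ = 1.6689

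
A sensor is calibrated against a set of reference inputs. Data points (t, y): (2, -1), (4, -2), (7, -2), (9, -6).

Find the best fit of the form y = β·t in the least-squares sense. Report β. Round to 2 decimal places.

β = -0.52

MᵀM·[β]ᵀ = Mᵀy reads: 150·β = -78.
β = (-78)/150 = -0.52.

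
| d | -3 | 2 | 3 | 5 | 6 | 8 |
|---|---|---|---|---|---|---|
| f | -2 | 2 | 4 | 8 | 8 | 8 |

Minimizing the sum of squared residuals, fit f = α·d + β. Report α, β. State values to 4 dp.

α = 1.0340, β = 1.0476

AᵀA·[α, β]ᵀ = Aᵀf reads: 147·α + 21·β = 174;  21·α + 6·β = 28.
(Σd·d = 147, Σd = 21, Σ1 = 6, Σd·f = 174, Σf = 28.)
Δ = 147·6 − 21² = 441.
α = (174·6 − 21·28)/441 = 152/147; β = (147·28 − 21·174)/441 = 22/21.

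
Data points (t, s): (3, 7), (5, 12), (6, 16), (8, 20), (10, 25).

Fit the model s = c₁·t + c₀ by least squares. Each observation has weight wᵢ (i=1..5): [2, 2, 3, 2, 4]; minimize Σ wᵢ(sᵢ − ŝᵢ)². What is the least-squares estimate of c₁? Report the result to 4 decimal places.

The normal system AᵀWA·[c₁, c₀]ᵀ = AᵀWs is [[704, 90]; [90, 13]]·[c₁, c₀]ᵀ = [1770, 226]ᵀ.
Eliminating c₀: 13·(row 1) − 90·(row 2) gives 1052·c₁ = 13·1770 − 90·226 = 2670, so c₁ = 1335/526.
Then c₀ = (226 − 90·(1335/526))/13 = -49/263.

c₁ = 2.5380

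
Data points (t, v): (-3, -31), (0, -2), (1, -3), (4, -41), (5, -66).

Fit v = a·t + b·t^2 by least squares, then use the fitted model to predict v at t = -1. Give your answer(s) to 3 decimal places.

MᵀM·[a, b]ᵀ = Mᵀv reads: 51·a + 163·b = -404;  163·a + 963·b = -2588.
det = 51·963 − 163² = 22544.
a = ((-404)·963 − 163·(-2588))/22544 = 4099/2818; b = (51·(-2588) − 163·(-404))/22544 = -8267/2818.
At t = -1: v̂ = (4099/2818)·(-1) + (-8267/2818)·(1) = -6183/1409.

v̂ = -4.388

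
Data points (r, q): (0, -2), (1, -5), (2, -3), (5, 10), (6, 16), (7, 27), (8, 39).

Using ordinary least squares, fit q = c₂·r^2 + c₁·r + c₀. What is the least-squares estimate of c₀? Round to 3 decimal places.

c₀ = -2.448

Compute the Gram sums: Σr^2·r^2 = 8435, Σr^2·r = 1205, Σr^2 = 179, Σr·r = 179, Σr = 29, Σ1 = 7.
Moment sums: Σr^2·q = 4628, Σr·q = 636, Σq = 82.
Normal equations: [[8435, 1205, 179]; [1205, 179, 29]; [179, 29, 7]]·[c₂, c₁, c₀]ᵀ = [4628, 636, 82]ᵀ.
Solving the 3×3 system (Gaussian elimination) gives c₂ = 5105/5376, c₁ = -13133/5376, c₀ = -2193/896.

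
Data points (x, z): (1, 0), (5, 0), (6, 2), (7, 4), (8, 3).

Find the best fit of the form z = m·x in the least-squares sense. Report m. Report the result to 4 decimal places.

m = 0.3657

MᵀM·[m]ᵀ = Mᵀz reads: 175·m = 64.
(Σx·x = 175, Σx·z = 64.)
Hence m = 64 / 175 ≈ 0.365714.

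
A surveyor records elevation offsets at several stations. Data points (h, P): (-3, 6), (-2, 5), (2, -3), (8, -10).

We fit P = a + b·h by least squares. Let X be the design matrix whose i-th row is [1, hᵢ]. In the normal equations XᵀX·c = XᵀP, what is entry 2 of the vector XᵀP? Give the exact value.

-114

Entry 2 ↔ basis h, so (XᵀP)_{2} = Σᵢ (h)·Pᵢ = (-3)·(6) + (-2)·(5) + (2)·(-3) + (8)·(-10) = -114.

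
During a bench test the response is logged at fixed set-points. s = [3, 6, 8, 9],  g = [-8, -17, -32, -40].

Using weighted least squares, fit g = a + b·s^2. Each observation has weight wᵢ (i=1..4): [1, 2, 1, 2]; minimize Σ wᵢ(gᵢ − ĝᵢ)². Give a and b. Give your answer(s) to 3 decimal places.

a = -1.883, b = -0.465

Normal-equation sums: Σwᵢ·1 = 6, Σwᵢ·s^2 = 307, Σwᵢ·s^2·s^2 = 19891.
Moment sums: Σwᵢ·g = -154, Σwᵢ·s^2·g = -9824.
So MᵀWM·[a, b]ᵀ = MᵀWg: [[6, 307]; [307, 19891]]·[a, b]ᵀ = [-154, -9824]ᵀ.
Eliminating b: 19891·(row 1) − 307·(row 2) gives 25097·a = 19891·(-154) − 307·(-9824) = -47246, so a = -47246/25097.
Then b = ((-9824) − 307·(-47246/25097))/19891 = -11666/25097.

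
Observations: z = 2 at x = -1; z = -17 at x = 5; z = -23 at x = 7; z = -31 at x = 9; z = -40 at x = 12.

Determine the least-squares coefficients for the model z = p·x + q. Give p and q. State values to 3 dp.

p = -3.250, q = -1.000

Sums needed: Σx·x = 300, Σx = 32, Σ1 = 5.
For Aᵀz: Σx·z = -1007, Σz = -109.
Eliminating q: 5·(row 1) − 32·(row 2) gives 476·p = 5·(-1007) − 32·(-109) = -1547, so p = -13/4.
Then q = ((-109) − 32·(-13/4))/5 = -1.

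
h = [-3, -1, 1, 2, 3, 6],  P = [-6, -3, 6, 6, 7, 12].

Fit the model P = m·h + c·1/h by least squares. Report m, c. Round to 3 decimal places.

m = 1.930, c = 2.702

Normal-equation sums: Σh·h = 60, Σh·1/h = 6, Σ1/h·1/h = 5/2.
And Σh·P = 132, Σ1/h·P = 55/3.
Normal equations: [[60, 6]; [6, 5/2]]·[m, c]ᵀ = [132, 55/3]ᵀ.
Determinant 60·(5/2) − 6² = 114.
m = (132·(5/2) − 6·(55/3))/114 = 110/57; c = (60·(55/3) − 6·132)/114 = 154/57.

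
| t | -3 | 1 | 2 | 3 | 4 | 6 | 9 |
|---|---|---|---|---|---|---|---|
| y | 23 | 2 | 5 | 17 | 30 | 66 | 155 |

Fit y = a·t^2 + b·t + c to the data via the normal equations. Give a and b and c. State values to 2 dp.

a = 2.03, b = -1.19, c = 1.05

Setting ∂/∂a … = 0 gives: 8292·a + 1018·b + 156·c = 15793;  1018·a + 156·b + 22·c = 1905;  156·a + 22·b + 7·c = 298.
(Σt^2·t^2 = 8292, Σt^2·t = 1018, Σt^2 = 156, Σt·t = 156, Σt = 22, Σ1 = 7, Σt^2·y = 15793, Σt·y = 1905, Σy = 298.)
Solving the 3×3 system (Gaussian elimination) gives a = 993477/489202, b = -581585/489202, c = 256761/244601.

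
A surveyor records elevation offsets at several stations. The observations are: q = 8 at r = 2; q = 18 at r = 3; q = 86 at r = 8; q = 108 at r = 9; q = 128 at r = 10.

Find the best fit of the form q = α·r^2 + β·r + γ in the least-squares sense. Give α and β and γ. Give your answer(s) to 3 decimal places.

α = 0.926, β = 3.835, γ = -2.743

With design matrix M, MᵀM = [[20754, 2276, 258]; [2276, 258, 32]; [258, 32, 5]] and Mᵀq = [27246, 3010, 348]ᵀ.
Inverting the 3×3 Gram matrix, [α, β, γ]ᵀ = [6365/6871, 26349/6871, -18846/6871]ᵀ.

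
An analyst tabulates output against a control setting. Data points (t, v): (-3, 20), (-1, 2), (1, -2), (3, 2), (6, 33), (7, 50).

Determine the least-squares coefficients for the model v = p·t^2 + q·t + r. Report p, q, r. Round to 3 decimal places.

Forming AᵀA = [[3861, 559, 105]; [559, 105, 13]; [105, 13, 6]] and Aᵀv = [3836, 490, 105]ᵀ gives AᵀA·[p, q, r]ᵀ = Aᵀv.
Inverting the 3×3 Gram matrix, [p, q, r]ᵀ = [1883/1290, -1239/430, -1162/645]ᵀ.

p = 1.460, q = -2.881, r = -1.802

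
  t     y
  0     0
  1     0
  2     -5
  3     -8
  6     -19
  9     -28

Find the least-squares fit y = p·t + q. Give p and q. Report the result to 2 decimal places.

p = -3.30, q = 1.57

The normal equations are: 131·p + 21·q = -400;  21·p + 6·q = -60.
Eliminating q: 6·(row 1) − 21·(row 2) gives 345·p = 6·(-400) − 21·(-60) = -1140, so p = -76/23.
Then q = ((-60) − 21·(-76/23))/6 = 36/23.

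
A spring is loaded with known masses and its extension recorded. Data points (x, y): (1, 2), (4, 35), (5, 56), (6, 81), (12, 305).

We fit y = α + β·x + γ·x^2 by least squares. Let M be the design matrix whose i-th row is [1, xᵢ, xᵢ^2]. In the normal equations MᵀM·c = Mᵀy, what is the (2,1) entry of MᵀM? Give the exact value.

28

Row 2 ↔ basis x, column 1 ↔ basis 1, so (MᵀM)_{2,1} = Σᵢ x = (1)·(1) + (4)·(1) + (5)·(1) + (6)·(1) + (12)·(1) = 28.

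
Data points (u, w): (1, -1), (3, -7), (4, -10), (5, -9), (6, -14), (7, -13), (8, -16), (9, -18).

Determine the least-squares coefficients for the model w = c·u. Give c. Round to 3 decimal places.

Compute the Gram sums: Σu·u = 281.
Moment sums: Σu·w = -572.
c = (-572)/281 = -2.03559.

c = -2.036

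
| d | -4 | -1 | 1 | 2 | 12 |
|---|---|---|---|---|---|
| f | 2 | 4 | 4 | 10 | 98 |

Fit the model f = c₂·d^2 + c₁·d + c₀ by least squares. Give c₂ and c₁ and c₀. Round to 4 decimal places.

Forming MᵀM = [[21010, 1672, 166]; [1672, 166, 10]; [166, 10, 5]] and Mᵀf = [14192, 1188, 118]ᵀ gives MᵀM·[c₂, c₁, c₀]ᵀ = Mᵀf.
Inverting the 3×3 Gram matrix, [c₂, c₁, c₀]ᵀ = [280478/584031, 1233952/584031, 95398/27811]ᵀ.

c₂ = 0.4802, c₁ = 2.1128, c₀ = 3.4302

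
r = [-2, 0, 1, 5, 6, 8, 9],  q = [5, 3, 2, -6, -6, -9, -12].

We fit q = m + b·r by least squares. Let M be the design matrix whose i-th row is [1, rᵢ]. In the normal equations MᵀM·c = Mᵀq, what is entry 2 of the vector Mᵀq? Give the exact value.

-254

Entry 2 ↔ basis r, so (Mᵀq)_{2} = Σᵢ (r)·qᵢ = (-2)·(5) + (0)·(3) + (1)·(2) + (5)·(-6) + (6)·(-6) + (8)·(-9) + (9)·(-12) = -254.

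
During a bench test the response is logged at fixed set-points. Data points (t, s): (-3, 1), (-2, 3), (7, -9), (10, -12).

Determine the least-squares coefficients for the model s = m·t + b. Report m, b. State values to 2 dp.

The normal system AᵀA·[m, b]ᵀ = Aᵀs is [[162, 12]; [12, 4]]·[m, b]ᵀ = [-192, -17]ᵀ.
Δ = 162·4 − 12² = 504.
m = ((-192)·4 − 12·(-17))/504 = -47/42; b = (162·(-17) − 12·(-192))/504 = -25/28.

m = -1.12, b = -0.89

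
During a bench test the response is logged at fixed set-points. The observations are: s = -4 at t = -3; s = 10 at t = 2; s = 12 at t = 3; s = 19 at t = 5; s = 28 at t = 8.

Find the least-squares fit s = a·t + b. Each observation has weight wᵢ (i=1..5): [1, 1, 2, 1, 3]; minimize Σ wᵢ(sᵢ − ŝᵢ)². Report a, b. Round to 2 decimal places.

Forming XᵀWX = [[248, 34]; [34, 8]] and XᵀWs = [871, 133]ᵀ gives XᵀWX·[a, b]ᵀ = XᵀWs.
Eliminating b: 8·(row 1) − 34·(row 2) gives 828·a = 8·871 − 34·133 = 2446, so a = 1223/414.
Then b = (133 − 34·(1223/414))/8 = 1685/414.

a = 2.95, b = 4.07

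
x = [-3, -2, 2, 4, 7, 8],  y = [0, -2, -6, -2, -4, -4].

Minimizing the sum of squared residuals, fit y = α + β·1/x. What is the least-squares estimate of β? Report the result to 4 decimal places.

With design matrix A, AᵀA = [[6, 31/168]; [31/168, 20029/28224]] and Aᵀy = [-18, -25/7]ᵀ.
Eliminating β: (20029/28224)·(row 1) − (31/168)·(row 2) gives (119213/28224)·α = (20029/28224)·(-18) − (31/168)·(-25/7) = -1163/96, so α = -341922/119213.
Then β = ((-25/7) − (31/168)·(-341922/119213))/(20029/28224) = -511056/119213.

β = -4.2869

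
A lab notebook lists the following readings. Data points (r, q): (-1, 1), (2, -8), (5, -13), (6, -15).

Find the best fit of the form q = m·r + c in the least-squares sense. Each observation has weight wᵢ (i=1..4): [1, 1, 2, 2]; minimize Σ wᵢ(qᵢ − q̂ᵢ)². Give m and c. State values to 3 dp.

m = -2.202, c = -2.060

Normal-equation sums: Σwᵢ·r·r = 127, Σwᵢ·r = 23, Σwᵢ·1 = 6.
Moment sums: Σwᵢ·r·q = -327, Σwᵢ·q = -63.
MᵀWM·[m, c]ᵀ = MᵀWq becomes [[127, 23]; [23, 6]]·[m, c]ᵀ = [-327, -63]ᵀ.
Δ = 127·6 − 23² = 233.
m = ((-327)·6 − 23·(-63))/233 = -513/233; c = (127·(-63) − 23·(-327))/233 = -480/233.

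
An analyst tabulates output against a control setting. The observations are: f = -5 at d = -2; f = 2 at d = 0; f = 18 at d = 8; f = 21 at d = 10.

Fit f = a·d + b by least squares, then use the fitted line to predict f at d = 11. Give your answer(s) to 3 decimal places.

Forming MᵀM = [[168, 16]; [16, 4]] and Mᵀf = [364, 36]ᵀ gives MᵀM·[a, b]ᵀ = Mᵀf.
Determinant 168·4 − 16² = 416.
a = (364·4 − 16·36)/416 = 55/26; b = (168·36 − 16·364)/416 = 7/13.
At d = 11: f̂ = (55/26)·(11) + (7/13)·(1) = 619/26.

f̂ = 23.808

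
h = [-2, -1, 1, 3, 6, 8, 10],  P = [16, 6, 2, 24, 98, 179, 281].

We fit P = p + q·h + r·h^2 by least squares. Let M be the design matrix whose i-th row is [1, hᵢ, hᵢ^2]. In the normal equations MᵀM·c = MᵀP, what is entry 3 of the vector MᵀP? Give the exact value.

Entry 3 ↔ basis h^2, so (MᵀP)_{3} = Σᵢ (h^2)·Pᵢ = (4)·(16) + (1)·(6) + (1)·(2) + (9)·(24) + (36)·(98) + (64)·(179) + (100)·(281) = 43372.

43372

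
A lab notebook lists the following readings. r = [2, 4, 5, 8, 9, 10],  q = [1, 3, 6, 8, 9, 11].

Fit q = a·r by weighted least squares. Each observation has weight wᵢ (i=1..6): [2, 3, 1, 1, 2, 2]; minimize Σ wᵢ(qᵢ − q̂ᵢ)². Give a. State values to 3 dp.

a = 1.018

The normal equations are: 507·a = 516.
(Σwᵢ·r·r = 507, Σwᵢ·r·q = 516.)
Hence a = 516 / 507 ≈ 1.01775.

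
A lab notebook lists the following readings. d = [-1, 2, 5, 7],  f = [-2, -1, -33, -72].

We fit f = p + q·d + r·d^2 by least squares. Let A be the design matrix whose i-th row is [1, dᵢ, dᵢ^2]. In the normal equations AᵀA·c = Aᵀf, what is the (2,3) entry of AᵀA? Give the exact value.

Row 2 ↔ basis d, column 3 ↔ basis d^2, so (AᵀA)_{2,3} = Σᵢ (d)·(d^2) = (-1)·(1) + (2)·(4) + (5)·(25) + (7)·(49) = 475.

475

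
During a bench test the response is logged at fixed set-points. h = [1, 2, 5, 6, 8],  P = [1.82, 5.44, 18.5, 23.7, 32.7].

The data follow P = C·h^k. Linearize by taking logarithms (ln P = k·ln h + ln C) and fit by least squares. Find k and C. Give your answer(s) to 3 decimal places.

k = 1.390, C = 1.928

With ln Pᵢ as the transformed response and ln hᵢ as the regressor:
Σln h = 6.1738, Σ(ln h)² = 10.6052, Σln P = 11.8632, Σln h·ln P = 18.7936.
Equations: 10.6052·k + 6.1738·ln C = 18.7936;  6.1738·k + 5·ln C = 11.8632.
Solving (det = 14.9105): k = 1.39008, ln C = 0.65623, so C = exp(0.65623) = 1.92752.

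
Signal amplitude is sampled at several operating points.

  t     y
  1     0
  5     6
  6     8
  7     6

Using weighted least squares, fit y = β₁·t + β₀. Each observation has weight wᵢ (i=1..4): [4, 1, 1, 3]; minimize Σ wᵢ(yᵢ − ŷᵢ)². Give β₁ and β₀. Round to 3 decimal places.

β₁ = 1.118, β₀ = -0.915

The normal equations are: 212·β₁ + 36·β₀ = 204;  36·β₁ + 9·β₀ = 32.
(Σwᵢ·t·t = 212, Σwᵢ·t = 36, Σwᵢ·1 = 9, Σwᵢ·t·y = 204, Σwᵢ·y = 32.)
Determinant 212·9 − 36² = 612.
β₁ = (204·9 − 36·32)/612 = 19/17; β₀ = (212·32 − 36·204)/612 = -140/153.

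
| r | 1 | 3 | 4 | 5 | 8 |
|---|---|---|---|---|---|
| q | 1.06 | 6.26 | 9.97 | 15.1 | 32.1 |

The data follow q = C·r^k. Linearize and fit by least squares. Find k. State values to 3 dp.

Linearized form: ln q = k·ln r + ln C. From the 5 transformed points,
Σln r = 6.1738, Σ(ln r)² = 10.0431, Σln q = 10.3756, Σln r·ln q = 16.7854.
Equations: 10.0431·k + 6.1738·ln C = 16.7854;  6.1738·k + 5·ln C = 10.3756.
Δ = 10.0431·5 − (6.1738)² = 12.1000; k = (16.7854·5 − 6.1738·10.3756)/12.1000 = 1.64216, ln C = (10.0431·10.3756 − 6.1738·16.7854)/12.1000 = 0.04744.

k = 1.642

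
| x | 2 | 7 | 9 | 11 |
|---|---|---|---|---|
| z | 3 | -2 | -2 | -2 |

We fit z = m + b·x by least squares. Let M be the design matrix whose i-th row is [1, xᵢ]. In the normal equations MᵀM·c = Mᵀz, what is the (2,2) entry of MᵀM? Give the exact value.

Row 2 ↔ basis x, column 2 ↔ basis x, so (MᵀM)_{2,2} = Σᵢ (x)·(x) = (2)·(2) + (7)·(7) + (9)·(9) + (11)·(11) = 255.

255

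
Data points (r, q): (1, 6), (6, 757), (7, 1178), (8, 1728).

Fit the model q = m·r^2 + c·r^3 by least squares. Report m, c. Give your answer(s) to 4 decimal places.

m = 3.1569, c = 2.9810

Sums needed: Σr^2·r^2 = 7794, Σr^2·r^3 = 57352, Σr^3·r^3 = 426450.
And Σr^2·q = 195572, Σr^3·q = 1452308.
So MᵀM·[m, c]ᵀ = Mᵀq: [[7794, 57352]; [57352, 426450]]·[m, c]ᵀ = [195572, 1452308]ᵀ.
Determinant 7794·426450 − 57352² = 34499396.
m = (195572·426450 − 57352·1452308)/34499396 = 27227746/8624849; c = (7794·1452308 − 57352·195572)/34499396 = 25710802/8624849.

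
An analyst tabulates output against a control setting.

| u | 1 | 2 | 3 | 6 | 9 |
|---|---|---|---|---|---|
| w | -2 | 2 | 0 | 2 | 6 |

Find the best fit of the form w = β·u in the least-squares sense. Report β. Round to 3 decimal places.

The normal system XᵀX·[β]ᵀ = Xᵀw is [[131]]·[β]ᵀ = [68]ᵀ.
Hence β = 68 / 131 ≈ 0.519084.

β = 0.519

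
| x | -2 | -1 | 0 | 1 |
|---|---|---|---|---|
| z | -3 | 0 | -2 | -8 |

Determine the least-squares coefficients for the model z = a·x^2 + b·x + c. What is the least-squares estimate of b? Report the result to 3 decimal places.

With design matrix A, AᵀA = [[18, -8, 6]; [-8, 6, -2]; [6, -2, 4]] and Aᵀz = [-20, -2, -13]ᵀ.
Inverting the 3×3 Gram matrix, [a, b, c]ᵀ = [-9/4, -79/20, -37/20]ᵀ.

b = -3.950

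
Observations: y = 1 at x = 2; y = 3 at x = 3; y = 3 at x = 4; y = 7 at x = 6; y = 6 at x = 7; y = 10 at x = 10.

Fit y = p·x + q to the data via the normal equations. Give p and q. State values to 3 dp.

Compute the Gram sums: Σx·x = 214, Σx = 32, Σ1 = 6.
For Mᵀy: Σx·y = 207, Σy = 30.
So MᵀM·[p, q]ᵀ = Mᵀy: [[214, 32]; [32, 6]]·[p, q]ᵀ = [207, 30]ᵀ.
Δ = 214·6 − 32² = 260.
p = (207·6 − 32·30)/260 = 141/130; q = (214·30 − 32·207)/260 = -51/65.

p = 1.085, q = -0.785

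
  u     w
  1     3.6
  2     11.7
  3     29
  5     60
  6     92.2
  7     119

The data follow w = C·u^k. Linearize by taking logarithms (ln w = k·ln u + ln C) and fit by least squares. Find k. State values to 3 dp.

k = 1.799

Taking logs, ln w = k·ln u + ln C, so regress ln w on ln u.
Σln u = 7.1389, Σ(ln u)² = 11.2747, Σln w = 20.5052, Σln u·ln w = 29.3994.
Equations: 11.2747·k + 7.1389·ln C = 29.3994;  7.1389·k + 6·ln C = 20.5052.
Δ = 11.2747·6 − (7.1389)² = 16.6845; k = (29.3994·6 − 7.1389·20.5052)/16.6845 = 1.79880, ln C = (11.2747·20.5052 − 7.1389·29.3994)/16.6845 = 1.27731.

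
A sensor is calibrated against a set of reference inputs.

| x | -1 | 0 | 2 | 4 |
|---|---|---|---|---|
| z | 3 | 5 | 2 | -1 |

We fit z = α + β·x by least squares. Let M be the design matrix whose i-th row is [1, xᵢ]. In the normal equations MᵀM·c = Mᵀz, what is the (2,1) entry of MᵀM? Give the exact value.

5

Row 2 ↔ basis x, column 1 ↔ basis 1, so (MᵀM)_{2,1} = Σᵢ x = (-1)·(1) + (0)·(1) + (2)·(1) + (4)·(1) = 5.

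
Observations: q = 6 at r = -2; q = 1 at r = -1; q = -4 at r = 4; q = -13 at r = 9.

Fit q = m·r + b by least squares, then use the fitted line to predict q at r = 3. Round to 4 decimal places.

Normal-equation sums: Σr·r = 102, Σr = 10, Σ1 = 4.
For Aᵀq: Σr·q = -146, Σq = -10.
Determinant 102·4 − 10² = 308.
m = ((-146)·4 − 10·(-10))/308 = -11/7; b = (102·(-10) − 10·(-146))/308 = 10/7.
At r = 3: q̂ = (-11/7)·(3) + (10/7)·(1) = -23/7.

q̂ = -3.2857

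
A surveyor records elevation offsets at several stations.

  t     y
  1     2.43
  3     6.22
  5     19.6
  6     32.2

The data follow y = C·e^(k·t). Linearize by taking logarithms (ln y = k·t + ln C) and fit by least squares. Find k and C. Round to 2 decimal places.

With ln yᵢ as the transformed response and tᵢ as the regressor:
Sums: Σt = 15.0000, Σ(t)² = 71.0000, Σln y = 9.1632, Σt·ln y = 42.0806.
Normal system: [[71.0000, 15.0000]; [15.0000, 4]]·[k, ln C]ᵀ = [42.0806, 9.1632]ᵀ.
Solving (det = 59.0000): k = 0.52331, ln C = 0.32838, so C = exp(0.32838) = 1.38872.

k = 0.52, C = 1.39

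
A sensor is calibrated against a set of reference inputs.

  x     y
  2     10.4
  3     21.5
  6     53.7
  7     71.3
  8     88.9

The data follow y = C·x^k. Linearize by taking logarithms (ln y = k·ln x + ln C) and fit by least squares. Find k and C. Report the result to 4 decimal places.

k = 1.5033, C = 3.8259

Let Y = ln y. Fitting Y = k·ln x + ln C by least squares:
Over the data: Σln x = 7.6089, Σ(ln x)² = 13.0084, Σln y = 18.1477, Σln x·ln y = 29.7657.
Normal system: [[13.0084, 7.6089]; [7.6089, 5]]·[k, ln C]ᵀ = [29.7657, 18.1477]ᵀ.
Solving (det = 7.1473): k = 1.50335, ln C = 1.34178, so C = exp(1.34178) = 3.82586.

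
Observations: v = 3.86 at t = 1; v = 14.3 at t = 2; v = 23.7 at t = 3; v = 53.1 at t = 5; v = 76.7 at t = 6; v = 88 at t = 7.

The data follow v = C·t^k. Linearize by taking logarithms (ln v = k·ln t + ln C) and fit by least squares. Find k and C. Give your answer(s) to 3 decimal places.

Let Y = ln v. Fitting Y = k·ln t + ln C by least squares:
AᵀA = [[11.2747, 7.1389]; [7.1389, 6]], rhs = [28.2031, 19.9658]ᵀ  (here Σln t = 7.1389, Σ(ln t)² = 11.2747, Σln v = 19.9658, Σln t·ln v = 28.2031).
Solving (det = 16.6845): k = 1.59940, ln C = 1.42465, so C = exp(1.42465) = 4.15639.

k = 1.599, C = 4.156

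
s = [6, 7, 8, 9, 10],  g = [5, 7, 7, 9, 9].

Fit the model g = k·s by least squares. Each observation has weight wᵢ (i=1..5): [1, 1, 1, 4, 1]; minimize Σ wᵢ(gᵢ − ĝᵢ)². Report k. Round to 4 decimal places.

k = 0.9581

Compute the Gram sums: Σwᵢ·s·s = 573.
And Σwᵢ·s·g = 549.
k = 549/573 = 0.958115.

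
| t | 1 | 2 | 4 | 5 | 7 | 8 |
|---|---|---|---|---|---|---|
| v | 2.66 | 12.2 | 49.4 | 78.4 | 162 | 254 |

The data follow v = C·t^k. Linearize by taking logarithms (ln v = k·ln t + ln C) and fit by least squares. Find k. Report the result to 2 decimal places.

k = 2.14

Taking logs, ln v = k·ln t + ln C, so regress ln v on ln t.
Σln t = 7.7142, Σ(ln t)² = 13.1032, Σln v = 22.3665, Σln t·ln v = 35.5750.
Normal system: [[13.1032, 7.7142]; [7.7142, 6]]·[k, ln C]ᵀ = [35.5750, 22.3665]ᵀ.
Δ = 13.1032·6 − (7.7142)² = 19.1098; k = (35.5750·6 − 7.7142·22.3665)/19.1098 = 2.14078, ln C = (13.1032·22.3665 − 7.7142·35.5750)/19.1098 = 0.97534.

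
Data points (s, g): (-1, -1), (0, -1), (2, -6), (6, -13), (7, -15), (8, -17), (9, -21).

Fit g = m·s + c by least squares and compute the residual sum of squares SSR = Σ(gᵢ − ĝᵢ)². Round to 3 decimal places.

Normal-equation sums: Σs·s = 235, Σs = 31, Σ1 = 7.
Moment sums: Σs·g = -519, Σg = -74.
MᵀM·[m, c]ᵀ = Mᵀg becomes [[235, 31]; [31, 7]]·[m, c]ᵀ = [-519, -74]ᵀ.
Determinant 235·7 − 31² = 684.
m = ((-519)·7 − 31·(-74))/684 = -1339/684; c = (235·(-74) − 31·(-519))/684 = -1301/684.
Residuals: -19/18, 617/684, -125/684, 443/684, 23/38, 385/684, -253/171; SSR = 3593/684.

SSR = 5.253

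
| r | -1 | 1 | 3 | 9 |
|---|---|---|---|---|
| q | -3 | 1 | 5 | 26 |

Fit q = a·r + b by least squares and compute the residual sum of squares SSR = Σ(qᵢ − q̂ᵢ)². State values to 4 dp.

Normal-equation sums: Σr·r = 92, Σr = 12, Σ1 = 4.
Moment sums: Σr·q = 253, Σq = 29.
det = 92·4 − 12² = 224.
a = (253·4 − 12·29)/224 = 83/28; b = (92·29 − 12·253)/224 = -23/14.
Residuals: 45/28, -9/28, -9/4, 27/28; SSR = 243/28.

SSR = 8.6786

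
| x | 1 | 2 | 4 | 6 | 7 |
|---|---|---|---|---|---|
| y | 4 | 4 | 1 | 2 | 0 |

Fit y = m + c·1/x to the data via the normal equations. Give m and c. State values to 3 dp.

Forming MᵀM = [[5, 173/84]; [173/84, 9601/7056]] and Mᵀy = [11, 79/12]ᵀ gives MᵀM·[m, c]ᵀ = Mᵀy.
Eliminating c: (9601/7056)·(row 1) − (173/84)·(row 2) gives (4519/1764)·m = (9601/7056)·11 − (173/84)·(79/12) = 1657/1176, so m = 4971/9038.
Then c = ((79/12) − (173/84)·(4971/9038))/(9601/7056) = 18102/4519.

m = 0.550, c = 4.006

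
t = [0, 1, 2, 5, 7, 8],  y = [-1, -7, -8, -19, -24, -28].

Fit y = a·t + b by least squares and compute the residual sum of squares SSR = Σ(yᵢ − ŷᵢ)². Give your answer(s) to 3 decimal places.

SSR = 5.374

Compute the Gram sums: Σt·t = 143, Σt = 23, Σ1 = 6.
For Xᵀy: Σt·y = -510, Σy = -87.
Eliminating b: 6·(row 1) − 23·(row 2) gives 329·a = 6·(-510) − 23·(-87) = -1059, so a = -1059/329.
Then b = ((-87) − 23·(-1059/329))/6 = -711/329.
Residuals: 382/329, -533/329, 197/329, -35/47, 228/329, -29/329; SSR = 1768/329.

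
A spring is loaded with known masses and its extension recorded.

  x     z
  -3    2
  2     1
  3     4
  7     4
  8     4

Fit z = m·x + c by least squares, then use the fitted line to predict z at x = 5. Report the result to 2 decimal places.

Sums needed: Σx·x = 135, Σx = 17, Σ1 = 5.
Right-hand side: Σx·z = 68, Σz = 15.
Normal equations: [[135, 17]; [17, 5]]·[m, c]ᵀ = [68, 15]ᵀ.
Δ = 135·5 − 17² = 386.
m = (68·5 − 17·15)/386 = 85/386; c = (135·15 − 17·68)/386 = 869/386.
At x = 5: ẑ = (85/386)·(5) + (869/386)·(1) = 647/193.

ẑ = 3.35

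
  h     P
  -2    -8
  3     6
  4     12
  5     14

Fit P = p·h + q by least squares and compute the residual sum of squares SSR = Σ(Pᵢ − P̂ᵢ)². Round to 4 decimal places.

Sums needed: Σh·h = 54, Σh = 10, Σ1 = 4.
And Σh·P = 152, ΣP = 24.
det = 54·4 − 10² = 116.
p = (152·4 − 10·24)/116 = 92/29; q = (54·24 − 10·152)/116 = -56/29.
Residuals: 8/29, -46/29, 36/29, 2/29; SSR = 120/29.

SSR = 4.1379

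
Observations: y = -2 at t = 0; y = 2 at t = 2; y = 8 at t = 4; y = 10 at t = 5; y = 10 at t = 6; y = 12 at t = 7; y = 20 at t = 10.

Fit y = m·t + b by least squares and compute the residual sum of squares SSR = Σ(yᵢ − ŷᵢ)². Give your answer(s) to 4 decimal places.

The normal system MᵀM·[m, b]ᵀ = Mᵀy is [[230, 34]; [34, 7]]·[m, b]ᵀ = [430, 60]ᵀ.
Eliminating b: 7·(row 1) − 34·(row 2) gives 454·m = 7·430 − 34·60 = 970, so m = 485/227.
Then b = (60 − 34·(485/227))/7 = -410/227.
Residuals: -44/227, -106/227, 286/227, 255/227, -230/227, -261/227, 100/227; SSR = 1282/227.

SSR = 5.6476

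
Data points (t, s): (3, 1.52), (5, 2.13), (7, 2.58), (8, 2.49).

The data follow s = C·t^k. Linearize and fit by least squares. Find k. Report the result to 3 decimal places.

Taking logs, ln s = k·ln t + ln C, so regress ln s on ln t.
Sums: Σln t = 6.7334, Σ(ln t)² = 11.9079, Σln s = 3.0349, Σln t·ln s = 5.4183.
Normal system: [[11.9079, 6.7334]; [6.7334, 4]]·[k, ln C]ᵀ = [5.4183, 3.0349]ᵀ.
Slope k = (n·Σln t·ln s − Σln t·Σln s)/(n·Σ(ln t)² − (Σln t)²) = (4·5.4183 − 6.7334·3.0349)/2.2928 = 0.53990; ln C = (Σln s − k·Σln t)/n = -0.15012.

k = 0.540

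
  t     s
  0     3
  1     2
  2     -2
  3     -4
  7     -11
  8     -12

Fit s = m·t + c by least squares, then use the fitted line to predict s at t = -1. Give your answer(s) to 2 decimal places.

Compute the Gram sums: Σt·t = 127, Σt = 21, Σ1 = 6.
For Aᵀs: Σt·s = -187, Σs = -24.
AᵀA·[m, c]ᵀ = Aᵀs becomes [[127, 21]; [21, 6]]·[m, c]ᵀ = [-187, -24]ᵀ.
Δ = 127·6 − 21² = 321.
m = ((-187)·6 − 21·(-24))/321 = -206/107; c = (127·(-24) − 21·(-187))/321 = 293/107.
At t = -1: ŝ = (-206/107)·(-1) + (293/107)·(1) = 499/107.

ŝ = 4.66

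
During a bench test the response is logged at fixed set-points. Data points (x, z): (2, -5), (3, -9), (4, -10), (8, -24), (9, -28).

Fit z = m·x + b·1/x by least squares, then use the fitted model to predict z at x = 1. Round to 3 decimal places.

Normal-equation sums: Σx·x = 174, Σx·1/x = 5, Σ1/x·1/x = 2341/5184.
Moment sums: Σx·z = -521, Σ1/x·z = -127/9.
AᵀA·[m, b]ᵀ = Aᵀz becomes [[174, 5]; [5, 2341/5184]]·[m, b]ᵀ = [-521, -127/9]ᵀ.
Determinant 174·(2341/5184) − 5² = 46289/864.
m = ((-521)·(2341/5184) − 5·(-127/9))/(46289/864) = -853901/277734; b = (174·(-127/9) − 5·(-521))/(46289/864) = 129312/46289.
At x = 1: ẑ = (-853901/277734)·(1) + (129312/46289)·(1) = -78029/277734.

ẑ = -0.281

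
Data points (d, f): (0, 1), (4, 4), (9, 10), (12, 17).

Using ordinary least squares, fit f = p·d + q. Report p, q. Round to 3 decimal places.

p = 1.298, q = -0.112

The normal equations are: 241·p + 25·q = 310;  25·p + 4·q = 32.
(Σd·d = 241, Σd = 25, Σ1 = 4, Σd·f = 310, Σf = 32.)
Δ = 241·4 − 25² = 339.
p = (310·4 − 25·32)/339 = 440/339; q = (241·32 − 25·310)/339 = -38/339.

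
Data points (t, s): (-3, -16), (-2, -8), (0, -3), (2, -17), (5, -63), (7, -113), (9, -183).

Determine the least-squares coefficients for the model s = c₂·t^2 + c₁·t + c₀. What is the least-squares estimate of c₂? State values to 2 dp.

c₂ = -1.99

Entries of AᵀA: Σt^2·t^2 = 9700, Σt^2·t = 1170, Σt^2 = 172, Σt·t = 172, Σt = 18, Σ1 = 7.
For Aᵀs: Σt^2·s = -22179, Σt·s = -2723, Σs = -403.
Row-reducing yields c₂ = -1105693/554946, c₁ = -348427/184982, c₀ = -1046356/277473.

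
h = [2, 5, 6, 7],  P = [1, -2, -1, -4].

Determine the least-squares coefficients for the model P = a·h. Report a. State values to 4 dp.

From the data, Σh·h = 114.
And Σh·P = -42.
a = (-42)/114 = -0.368421.

a = -0.3684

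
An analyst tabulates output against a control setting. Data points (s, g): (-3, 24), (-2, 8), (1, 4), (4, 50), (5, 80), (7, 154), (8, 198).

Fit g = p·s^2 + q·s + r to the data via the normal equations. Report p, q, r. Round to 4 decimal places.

Entries of XᵀX: Σs^2·s^2 = 7476, Σs^2·s = 1010, Σs^2 = 168, Σs·s = 168, Σs = 20, Σ1 = 7.
Right-hand side: Σs^2·g = 23270, Σs·g = 3178, Σg = 518.
Normal equations: [[7476, 1010, 168]; [1010, 168, 20]; [168, 20, 7]]·[p, q, r]ᵀ = [23270, 3178, 518]ᵀ.
Inverting the 3×3 Gram matrix, [p, q, r]ᵀ = [527677/176561, 25943/25223, -117594/176561]ᵀ.

p = 2.9886, q = 1.0285, r = -0.6660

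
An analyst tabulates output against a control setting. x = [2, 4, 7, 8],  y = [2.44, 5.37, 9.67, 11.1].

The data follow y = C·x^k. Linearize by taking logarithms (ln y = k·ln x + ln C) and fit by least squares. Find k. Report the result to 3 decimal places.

k = 1.092

Linearized form: ln y = k·ln x + ln C. From the 4 transformed points,
AᵀA = [[10.5129, 6.1048]; [6.1048, 4]], rhs = [12.3688, 7.2488]ᵀ  (here Σln x = 6.1048, Σ(ln x)² = 10.5129, Σln y = 7.2488, Σln x·ln y = 12.3688).
Slope k = (n·Σln x·ln y − Σln x·Σln y)/(n·Σ(ln x)² − (Σln x)²) = (4·12.3688 − 6.1048·7.2488)/4.7831 = 1.09195; ln C = (Σln y − k·Σln x)/n = 0.14568.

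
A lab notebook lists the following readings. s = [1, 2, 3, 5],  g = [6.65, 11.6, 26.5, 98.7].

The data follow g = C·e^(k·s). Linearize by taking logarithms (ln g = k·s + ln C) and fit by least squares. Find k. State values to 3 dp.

k = 0.685

Taking logs, ln g = k·s + ln C, so regress ln g on s.
XᵀX = [[39.0000, 11.0000]; [11.0000, 4]], rhs = [39.5885, 12.2149]ᵀ  (here Σs = 11.0000, Σ(s)² = 39.0000, Σln g = 12.2149, Σs·ln g = 39.5885).
Solving (det = 35.0000): k = 0.68545, ln C = 1.16874.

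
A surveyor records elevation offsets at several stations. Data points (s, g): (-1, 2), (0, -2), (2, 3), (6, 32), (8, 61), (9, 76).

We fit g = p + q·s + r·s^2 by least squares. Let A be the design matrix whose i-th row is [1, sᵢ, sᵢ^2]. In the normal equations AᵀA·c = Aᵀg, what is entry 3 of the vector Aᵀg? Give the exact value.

11226

Entry 3 ↔ basis s^2, so (Aᵀg)_{3} = Σᵢ (s^2)·gᵢ = (1)·(2) + (0)·(-2) + (4)·(3) + (36)·(32) + (64)·(61) + (81)·(76) = 11226.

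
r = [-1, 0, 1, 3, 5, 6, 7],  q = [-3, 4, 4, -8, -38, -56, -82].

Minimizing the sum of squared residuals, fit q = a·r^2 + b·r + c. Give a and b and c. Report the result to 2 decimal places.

a = -2.13, b = 2.80, c = 2.90

Forming XᵀX = [[4405, 711, 121]; [711, 121, 21]; [121, 21, 7]] and Xᵀq = [-7055, -1117, -179]ᵀ gives XᵀX·[a, b, c]ᵀ = Xᵀq.
Row-reducing yields a = -561/263, b = 736/263, c = 764/263.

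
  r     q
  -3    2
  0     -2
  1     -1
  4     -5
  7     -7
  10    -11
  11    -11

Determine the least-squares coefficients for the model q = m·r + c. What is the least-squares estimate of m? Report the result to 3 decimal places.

Compute the Gram sums: Σr·r = 296, Σr = 30, Σ1 = 7.
For Aᵀq: Σr·q = -307, Σq = -35.
Normal equations: [[296, 30]; [30, 7]]·[m, c]ᵀ = [-307, -35]ᵀ.
det = 296·7 − 30² = 1172.
m = ((-307)·7 − 30·(-35))/1172 = -1099/1172; c = (296·(-35) − 30·(-307))/1172 = -575/586.

m = -0.938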